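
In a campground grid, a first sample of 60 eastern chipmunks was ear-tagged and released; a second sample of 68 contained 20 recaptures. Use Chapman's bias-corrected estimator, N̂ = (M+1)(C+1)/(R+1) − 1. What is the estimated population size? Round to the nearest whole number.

N̂ = (60+1)(68+1)/(20+1) − 1 = 61·69/21 − 1
= 4209/21 − 1 ≈ 200.4 − 1 ≈ 199.4 → 199

N ≈ 199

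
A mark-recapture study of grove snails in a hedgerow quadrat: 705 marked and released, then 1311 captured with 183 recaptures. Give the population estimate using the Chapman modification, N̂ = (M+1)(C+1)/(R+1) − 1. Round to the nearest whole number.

N̂ = (705+1)(1311+1)/(183+1) − 1 = 706·1312/184 − 1
= 926272/184 − 1 ≈ 5034.1 − 1 ≈ 5033.1 → 5033

N ≈ 5033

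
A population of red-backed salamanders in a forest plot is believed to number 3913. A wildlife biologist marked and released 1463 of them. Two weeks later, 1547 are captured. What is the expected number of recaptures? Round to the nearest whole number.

expected recaptures ≈ 578

The marked fraction of the population is 1463/3913, so in a sample of 1547 expect C·(M/N) marked.
E[R] = 1463 × 1547 / 3913 = 2263261 / 3913 ≈ 578.4 → 578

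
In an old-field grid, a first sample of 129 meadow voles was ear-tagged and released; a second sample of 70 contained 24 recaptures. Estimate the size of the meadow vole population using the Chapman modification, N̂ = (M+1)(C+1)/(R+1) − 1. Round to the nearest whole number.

N ≈ 368

N̂ = (129+1)(70+1)/(24+1) − 1 = 130·71/25 − 1
= 9230/25 − 1 ≈ 369.2 − 1 ≈ 368.2 → 368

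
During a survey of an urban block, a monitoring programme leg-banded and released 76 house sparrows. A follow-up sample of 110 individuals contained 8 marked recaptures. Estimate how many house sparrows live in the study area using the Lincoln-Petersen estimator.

Lincoln-Petersen assumes M/N = R/C, so N = M·C / R.
N = (76 × 110) / 8 = 8360 / 8 = 1045

N = 1045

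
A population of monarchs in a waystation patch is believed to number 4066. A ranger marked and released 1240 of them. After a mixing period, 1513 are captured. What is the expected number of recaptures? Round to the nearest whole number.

expected recaptures ≈ 461

Expected recaptures E[R] = M·C / N.
E[R] = 1240 × 1513 / 4066 = 1876120 / 4066 ≈ 461.4 → 461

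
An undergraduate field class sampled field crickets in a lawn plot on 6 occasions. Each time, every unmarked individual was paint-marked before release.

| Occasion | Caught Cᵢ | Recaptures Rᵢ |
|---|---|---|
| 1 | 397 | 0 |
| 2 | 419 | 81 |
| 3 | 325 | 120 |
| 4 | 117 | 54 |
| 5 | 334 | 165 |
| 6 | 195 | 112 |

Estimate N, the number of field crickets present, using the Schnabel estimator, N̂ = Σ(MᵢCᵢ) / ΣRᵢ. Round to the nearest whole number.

Marked at large before each occasion: Mᵢ = Σⱼ<ᵢ (Cⱼ − Rⱼ) → M1=0, M2=397, M3=735, M4=940, M5=1003, M6=1172
Σ MᵢCᵢ = 0·397 + 397·419 + 735·325 + 940·117 + 1003·334 + 1172·195 = 0 + 166343 + 238875 + 109980 + 335002 + 228540 = 1078740
Σ Rᵢ = 0 + 81 + 120 + 54 + 165 + 112 = 532
N̂ = 1078740 / 532 ≈ 2027.7 → 2028

N ≈ 2028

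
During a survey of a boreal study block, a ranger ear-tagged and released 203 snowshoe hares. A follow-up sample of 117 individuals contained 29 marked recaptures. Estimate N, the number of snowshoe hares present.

N = 819

If marked individuals mix randomly, R/C ≈ M/N, giving N ≈ M·C/R.
N = (203 × 117) / 29 = 23751 / 29 = 819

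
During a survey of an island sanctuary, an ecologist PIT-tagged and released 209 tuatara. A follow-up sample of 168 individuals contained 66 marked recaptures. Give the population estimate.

Lincoln-Petersen assumes M/N = R/C, so N = M·C / R.
N = (209 × 168) / 66 = 35112 / 66 = 532

N = 532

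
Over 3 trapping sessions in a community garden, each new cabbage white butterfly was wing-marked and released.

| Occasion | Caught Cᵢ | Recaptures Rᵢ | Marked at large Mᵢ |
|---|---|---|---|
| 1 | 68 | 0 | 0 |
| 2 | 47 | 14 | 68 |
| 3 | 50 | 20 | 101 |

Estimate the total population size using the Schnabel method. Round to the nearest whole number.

N ≈ 243

Σ MᵢCᵢ = 0·68 + 68·47 + 101·50 = 0 + 3196 + 5050 = 8246
Σ Rᵢ = 0 + 14 + 20 = 34
N̂ = 8246 / 34 ≈ 242.5 → 243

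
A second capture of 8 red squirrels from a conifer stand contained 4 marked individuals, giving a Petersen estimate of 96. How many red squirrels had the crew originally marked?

From N = M·C/R: M = N·R / C = 96·4 / 8 = 384 / 8 = 48.

M = 48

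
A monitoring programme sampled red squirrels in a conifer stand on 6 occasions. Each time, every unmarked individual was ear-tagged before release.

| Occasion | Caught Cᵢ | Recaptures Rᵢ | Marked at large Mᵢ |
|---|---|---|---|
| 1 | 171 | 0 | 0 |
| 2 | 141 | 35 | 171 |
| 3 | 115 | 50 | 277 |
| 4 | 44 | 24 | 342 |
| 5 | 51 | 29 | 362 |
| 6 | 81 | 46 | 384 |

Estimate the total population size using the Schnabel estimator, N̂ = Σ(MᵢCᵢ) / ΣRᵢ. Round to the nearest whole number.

Σ MᵢCᵢ = 0·171 + 171·141 + 277·115 + 342·44 + 362·51 + 384·81 = 0 + 24111 + 31855 + 15048 + 18462 + 31104 = 120580
Σ Rᵢ = 0 + 35 + 50 + 24 + 29 + 46 = 184
N̂ = 120580 / 184 ≈ 655.3 → 655

N ≈ 655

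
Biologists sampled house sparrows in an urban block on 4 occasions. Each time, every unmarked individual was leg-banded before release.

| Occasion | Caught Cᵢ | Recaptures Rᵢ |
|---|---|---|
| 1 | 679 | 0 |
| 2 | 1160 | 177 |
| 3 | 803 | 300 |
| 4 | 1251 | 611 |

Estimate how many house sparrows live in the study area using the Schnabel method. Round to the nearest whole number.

N ≈ 4440

Marked at large before each occasion: Mᵢ = Σⱼ<ᵢ (Cⱼ − Rⱼ) → M1=0, M2=679, M3=1662, M4=2165
Σ MᵢCᵢ = 0·679 + 679·1160 + 1662·803 + 2165·1251 = 0 + 787640 + 1334586 + 2708415 = 4830641
Σ Rᵢ = 0 + 177 + 300 + 611 = 1088
N̂ = 4830641 / 1088 ≈ 4439.9 → 4440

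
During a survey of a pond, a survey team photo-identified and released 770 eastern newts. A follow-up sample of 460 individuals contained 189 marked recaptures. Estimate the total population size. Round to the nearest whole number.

N = (770 × 460) / 189 = 354200 / 189 ≈ 1874.1 → 1874

N ≈ 1874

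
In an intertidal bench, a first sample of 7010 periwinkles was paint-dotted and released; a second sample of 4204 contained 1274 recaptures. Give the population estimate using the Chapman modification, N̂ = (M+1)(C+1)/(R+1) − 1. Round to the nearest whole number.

N̂ = (7010+1)(4204+1)/(1274+1) − 1 = 7011·4205/1275 − 1
= 29481255/1275 − 1 ≈ 23122.6 − 1 ≈ 23121.6 → 23122

N ≈ 23,122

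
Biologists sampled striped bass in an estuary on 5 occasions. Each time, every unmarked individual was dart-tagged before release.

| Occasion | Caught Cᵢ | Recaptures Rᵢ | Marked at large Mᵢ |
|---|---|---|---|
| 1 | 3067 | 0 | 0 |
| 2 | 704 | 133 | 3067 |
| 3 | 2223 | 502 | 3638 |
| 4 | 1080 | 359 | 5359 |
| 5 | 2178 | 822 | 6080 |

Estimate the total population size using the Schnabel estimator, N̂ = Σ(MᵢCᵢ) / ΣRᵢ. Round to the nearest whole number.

N ≈ 16,121

Σ MᵢCᵢ = 0·3067 + 3067·704 + 3638·2223 + 5359·1080 + 6080·2178 = 0 + 2159168 + 8087274 + 5787720 + 13242240 = 29276402
Σ Rᵢ = 0 + 133 + 502 + 359 + 822 = 1816
N̂ = 29276402 / 1816 ≈ 16121.4 → 16121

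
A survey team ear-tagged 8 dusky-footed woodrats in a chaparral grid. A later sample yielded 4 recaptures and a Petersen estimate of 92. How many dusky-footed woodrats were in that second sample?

From N = M·C/R: C = N·R / M = 92·4 / 8 = 368 / 8 = 46.

C = 46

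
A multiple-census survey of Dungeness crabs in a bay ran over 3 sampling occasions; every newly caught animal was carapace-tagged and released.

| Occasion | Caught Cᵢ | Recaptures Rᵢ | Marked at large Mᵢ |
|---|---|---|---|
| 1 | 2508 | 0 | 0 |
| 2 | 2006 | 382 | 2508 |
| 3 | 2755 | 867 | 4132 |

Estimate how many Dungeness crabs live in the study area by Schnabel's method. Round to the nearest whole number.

N ≈ 13,142

Σ MᵢCᵢ = 0·2508 + 2508·2006 + 4132·2755 = 0 + 5031048 + 11383660 = 16414708
Σ Rᵢ = 0 + 382 + 867 = 1249
N̂ = 16414708 / 1249 ≈ 13142.3 → 13142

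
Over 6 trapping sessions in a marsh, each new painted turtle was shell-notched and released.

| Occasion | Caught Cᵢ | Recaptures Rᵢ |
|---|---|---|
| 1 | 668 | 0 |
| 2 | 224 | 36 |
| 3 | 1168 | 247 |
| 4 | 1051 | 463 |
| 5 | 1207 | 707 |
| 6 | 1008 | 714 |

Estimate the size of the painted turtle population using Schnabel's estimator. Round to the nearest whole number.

N ≈ 4042

Marked at large before each occasion: Mᵢ = Σⱼ<ᵢ (Cⱼ − Rⱼ) → M1=0, M2=668, M3=856, M4=1777, M5=2365, M6=2865
Σ MᵢCᵢ = 0·668 + 668·224 + 856·1168 + 1777·1051 + 2365·1207 + 2865·1008 = 0 + 149632 + 999808 + 1867627 + 2854555 + 2887920 = 8759542
Σ Rᵢ = 0 + 36 + 247 + 463 + 707 + 714 = 2167
N̂ = 8759542 / 2167 ≈ 4042.2 → 4042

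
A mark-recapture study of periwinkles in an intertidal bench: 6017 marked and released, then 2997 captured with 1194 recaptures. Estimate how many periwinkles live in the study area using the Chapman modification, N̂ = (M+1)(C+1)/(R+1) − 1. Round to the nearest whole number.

N̂ = (6017+1)(2997+1)/(1194+1) − 1 = 6018·2998/1195 − 1
= 18041964/1195 − 1 ≈ 15097.9 − 1 ≈ 15096.9 → 15097

N ≈ 15,097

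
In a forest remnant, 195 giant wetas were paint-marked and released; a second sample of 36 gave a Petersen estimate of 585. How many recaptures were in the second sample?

From N = M·C/R: R = M·C / N = 195·36 / 585 = 7020 / 585 = 12.

R = 12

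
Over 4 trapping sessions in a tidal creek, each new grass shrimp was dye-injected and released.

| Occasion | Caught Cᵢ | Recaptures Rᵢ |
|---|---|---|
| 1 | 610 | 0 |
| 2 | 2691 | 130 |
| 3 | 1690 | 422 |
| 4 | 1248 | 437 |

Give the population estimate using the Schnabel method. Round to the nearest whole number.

N ≈ 12,680

Marked at large before each occasion: Mᵢ = Σⱼ<ᵢ (Cⱼ − Rⱼ) → M1=0, M2=610, M3=3171, M4=4439
Σ MᵢCᵢ = 0·610 + 610·2691 + 3171·1690 + 4439·1248 = 0 + 1641510 + 5358990 + 5539872 = 12540372
Σ Rᵢ = 0 + 130 + 422 + 437 = 989
N̂ = 12540372 / 989 ≈ 12679.9 → 12680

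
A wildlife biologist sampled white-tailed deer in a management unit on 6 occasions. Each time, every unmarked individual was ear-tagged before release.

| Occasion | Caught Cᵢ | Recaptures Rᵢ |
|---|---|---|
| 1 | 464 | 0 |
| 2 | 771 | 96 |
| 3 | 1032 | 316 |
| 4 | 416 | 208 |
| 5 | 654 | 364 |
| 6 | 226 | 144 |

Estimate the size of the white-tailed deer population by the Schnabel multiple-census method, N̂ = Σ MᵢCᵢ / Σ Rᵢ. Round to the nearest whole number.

Marked at large before each occasion: Mᵢ = Σⱼ<ᵢ (Cⱼ − Rⱼ) → M1=0, M2=464, M3=1139, M4=1855, M5=2063, M6=2353
Σ MᵢCᵢ = 0·464 + 464·771 + 1139·1032 + 1855·416 + 2063·654 + 2353·226 = 0 + 357744 + 1175448 + 771680 + 1349202 + 531778 = 4185852
Σ Rᵢ = 0 + 96 + 316 + 208 + 364 + 144 = 1128
N̂ = 4185852 / 1128 ≈ 3710.9 → 3711

N ≈ 3711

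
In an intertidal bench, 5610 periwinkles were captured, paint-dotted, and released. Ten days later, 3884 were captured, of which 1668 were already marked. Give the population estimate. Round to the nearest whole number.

N ≈ 13,063

The marked fraction in the recapture sample should equal the marked fraction in the population: 1668/3884 = 5610/N.
N = (5610 × 3884) / 1668 = 21789240 / 1668 ≈ 13063.1 → 13063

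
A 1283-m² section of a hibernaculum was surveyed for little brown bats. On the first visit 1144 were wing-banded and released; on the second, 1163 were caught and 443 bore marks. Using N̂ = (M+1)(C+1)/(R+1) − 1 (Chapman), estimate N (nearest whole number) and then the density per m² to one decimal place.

density ≈ 2.3 little brown bats per m²

N̂ = 1145·1164/444 − 1 = 1332780/444 − 1 ≈ 3000.8 → 3001
Density = N̂ / area = 3001 / 1283 ≈ 2.34 → 2.3 per m²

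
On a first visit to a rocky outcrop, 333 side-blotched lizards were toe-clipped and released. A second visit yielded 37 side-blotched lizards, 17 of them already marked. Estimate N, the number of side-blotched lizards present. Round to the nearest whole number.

N ≈ 725

N = (333 × 37) / 17 = 12321 / 17 ≈ 724.8 → 725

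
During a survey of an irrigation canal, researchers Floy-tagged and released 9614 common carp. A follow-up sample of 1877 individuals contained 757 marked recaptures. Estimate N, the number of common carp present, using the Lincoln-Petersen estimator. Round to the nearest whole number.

N ≈ 23,838

N = (9614 × 1877) / 757 = 18045478 / 757 ≈ 23838.1 → 23838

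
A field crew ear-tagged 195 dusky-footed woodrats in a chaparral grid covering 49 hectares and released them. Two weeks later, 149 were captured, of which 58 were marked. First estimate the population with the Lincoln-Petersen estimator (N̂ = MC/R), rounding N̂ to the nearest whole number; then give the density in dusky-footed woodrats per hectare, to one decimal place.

density ≈ 10.2 dusky-footed woodrats per hectare

N̂ = 195·149/58 = 29055/58 ≈ 500.9 → 501
Density = N̂ / area = 501 / 49 ≈ 10.22 → 10.2 per hectare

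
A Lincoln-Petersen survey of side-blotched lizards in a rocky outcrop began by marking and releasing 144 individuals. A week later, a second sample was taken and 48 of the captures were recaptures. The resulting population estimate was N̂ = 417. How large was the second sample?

C = 139

From N = M·C/R: C = N·R / M = 417·48 / 144 = 20016 / 144 = 139.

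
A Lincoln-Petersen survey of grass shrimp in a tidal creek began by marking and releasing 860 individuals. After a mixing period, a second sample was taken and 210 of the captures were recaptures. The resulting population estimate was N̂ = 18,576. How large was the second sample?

From N = M·C/R: C = N·R / M = 18576·210 / 860 = 3900960 / 860 = 4536.

C = 4536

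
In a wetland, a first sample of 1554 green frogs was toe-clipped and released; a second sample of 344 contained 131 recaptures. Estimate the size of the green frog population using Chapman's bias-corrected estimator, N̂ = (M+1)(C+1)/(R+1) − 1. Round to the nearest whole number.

N̂ = (1554+1)(344+1)/(131+1) − 1 = 1555·345/132 − 1
= 536475/132 − 1 ≈ 4064.2 − 1 ≈ 4063.2 → 4063

N ≈ 4063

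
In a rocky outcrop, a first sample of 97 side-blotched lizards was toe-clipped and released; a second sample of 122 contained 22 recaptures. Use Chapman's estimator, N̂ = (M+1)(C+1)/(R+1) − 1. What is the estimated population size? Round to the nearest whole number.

N ≈ 523

N̂ = (97+1)(122+1)/(22+1) − 1 = 98·123/23 − 1
= 12054/23 − 1 ≈ 524.1 − 1 ≈ 523.1 → 523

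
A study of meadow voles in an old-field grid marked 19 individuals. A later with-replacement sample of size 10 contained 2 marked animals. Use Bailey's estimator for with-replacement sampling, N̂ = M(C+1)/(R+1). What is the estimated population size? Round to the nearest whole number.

N ≈ 70

N̂ = 19·(10+1)/(2+1) = 19·11/3 = 209/3 ≈ 69.7 → 70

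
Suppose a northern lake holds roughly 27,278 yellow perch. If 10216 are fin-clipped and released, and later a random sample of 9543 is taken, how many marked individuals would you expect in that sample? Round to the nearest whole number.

expected recaptures ≈ 3574

Expected recaptures E[R] = M·C / N.
E[R] = 10216 × 9543 / 27278 = 97491288 / 27278 ≈ 3574.0 → 3574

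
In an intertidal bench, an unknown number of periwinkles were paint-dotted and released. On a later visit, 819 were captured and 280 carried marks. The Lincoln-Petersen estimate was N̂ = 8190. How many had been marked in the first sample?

From N = M·C/R: M = N·R / C = 8190·280 / 819 = 2293200 / 819 = 2800.

M = 2800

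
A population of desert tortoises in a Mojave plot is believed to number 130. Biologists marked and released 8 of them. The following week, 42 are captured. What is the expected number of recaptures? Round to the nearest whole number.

expected recaptures ≈ 3

The marked fraction of the population is 8/130, so in a sample of 42 expect C·(M/N) marked.
E[R] = 8 × 42 / 130 = 336 / 130 ≈ 2.6 → 3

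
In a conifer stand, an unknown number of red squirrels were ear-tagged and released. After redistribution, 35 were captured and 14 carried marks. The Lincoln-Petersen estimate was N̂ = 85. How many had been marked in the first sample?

M = 34

From N = M·C/R: M = N·R / C = 85·14 / 35 = 1190 / 35 = 34.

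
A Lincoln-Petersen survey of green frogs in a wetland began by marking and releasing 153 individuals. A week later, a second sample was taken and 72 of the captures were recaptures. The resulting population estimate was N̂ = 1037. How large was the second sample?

From N = M·C/R: C = N·R / M = 1037·72 / 153 = 74664 / 153 = 488.

C = 488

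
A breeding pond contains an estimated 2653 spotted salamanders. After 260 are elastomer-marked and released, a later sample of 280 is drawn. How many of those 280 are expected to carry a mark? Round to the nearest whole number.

Expected recaptures E[R] = M·C / N.
E[R] = 260 × 280 / 2653 = 72800 / 2653 ≈ 27.4 → 27

expected recaptures ≈ 27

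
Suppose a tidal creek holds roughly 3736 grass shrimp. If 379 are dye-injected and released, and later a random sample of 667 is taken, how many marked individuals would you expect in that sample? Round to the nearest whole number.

Expected recaptures E[R] = M·C / N.
E[R] = 379 × 667 / 3736 = 252793 / 3736 ≈ 67.7 → 68

expected recaptures ≈ 68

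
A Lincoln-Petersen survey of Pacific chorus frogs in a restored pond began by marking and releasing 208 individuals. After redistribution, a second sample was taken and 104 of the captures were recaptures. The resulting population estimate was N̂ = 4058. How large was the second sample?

From N = M·C/R: C = N·R / M = 4058·104 / 208 = 422032 / 208 = 2029.

C = 2029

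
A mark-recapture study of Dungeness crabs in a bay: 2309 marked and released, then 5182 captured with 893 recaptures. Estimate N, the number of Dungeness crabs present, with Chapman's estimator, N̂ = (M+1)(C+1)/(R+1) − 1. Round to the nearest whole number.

N̂ = (2309+1)(5182+1)/(893+1) − 1 = 2310·5183/894 − 1
= 11972730/894 − 1 ≈ 13392.3 − 1 ≈ 13391.3 → 13391

N ≈ 13,391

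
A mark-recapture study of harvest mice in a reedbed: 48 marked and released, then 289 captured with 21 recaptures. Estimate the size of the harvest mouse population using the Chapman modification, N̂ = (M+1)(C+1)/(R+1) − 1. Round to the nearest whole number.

N ≈ 645

N̂ = (48+1)(289+1)/(21+1) − 1 = 49·290/22 − 1
= 14210/22 − 1 ≈ 645.9 − 1 ≈ 644.9 → 645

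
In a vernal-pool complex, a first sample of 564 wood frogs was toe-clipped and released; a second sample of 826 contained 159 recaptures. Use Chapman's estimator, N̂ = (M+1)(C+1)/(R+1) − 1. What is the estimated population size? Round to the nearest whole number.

N ≈ 2919

N̂ = (564+1)(826+1)/(159+1) − 1 = 565·827/160 − 1
= 467255/160 − 1 ≈ 2920.3 − 1 ≈ 2919.3 → 2919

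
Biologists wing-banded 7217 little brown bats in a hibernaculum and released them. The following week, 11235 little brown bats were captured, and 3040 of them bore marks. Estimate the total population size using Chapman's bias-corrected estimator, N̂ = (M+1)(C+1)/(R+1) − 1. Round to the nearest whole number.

N̂ = (7217+1)(11235+1)/(3040+1) − 1 = 7218·11236/3041 − 1
= 81101448/3041 − 1 ≈ 26669.3 − 1 ≈ 26668.3 → 26668

N ≈ 26,668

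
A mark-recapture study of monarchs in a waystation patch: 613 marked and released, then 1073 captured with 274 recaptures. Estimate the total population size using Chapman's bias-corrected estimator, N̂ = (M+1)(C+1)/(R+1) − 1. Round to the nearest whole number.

N ≈ 2397

N̂ = (613+1)(1073+1)/(274+1) − 1 = 614·1074/275 − 1
= 659436/275 − 1 ≈ 2397.9 − 1 ≈ 2396.9 → 2397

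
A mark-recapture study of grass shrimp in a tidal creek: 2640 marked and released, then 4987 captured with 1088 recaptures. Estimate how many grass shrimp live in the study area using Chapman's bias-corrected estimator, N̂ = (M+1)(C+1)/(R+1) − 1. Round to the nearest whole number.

N̂ = (2640+1)(4987+1)/(1088+1) − 1 = 2641·4988/1089 − 1
= 13173308/1089 − 1 ≈ 12096.7 − 1 ≈ 12095.7 → 12096

N ≈ 12,096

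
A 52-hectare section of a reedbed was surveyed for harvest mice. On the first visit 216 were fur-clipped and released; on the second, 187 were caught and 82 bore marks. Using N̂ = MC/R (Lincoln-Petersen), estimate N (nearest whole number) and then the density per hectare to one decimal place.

N̂ = 216·187/82 = 40392/82 ≈ 492.6 → 493
Density = N̂ / area = 493 / 52 ≈ 9.48 → 9.5 per hectare

density ≈ 9.5 harvest mice per hectare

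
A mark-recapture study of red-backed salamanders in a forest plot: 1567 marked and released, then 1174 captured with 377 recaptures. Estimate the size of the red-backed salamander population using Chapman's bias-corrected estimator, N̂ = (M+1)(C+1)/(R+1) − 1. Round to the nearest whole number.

N̂ = (1567+1)(1174+1)/(377+1) − 1 = 1568·1175/378 − 1
= 1842400/378 − 1 ≈ 4874.1 − 1 ≈ 4873.1 → 4873

N ≈ 4873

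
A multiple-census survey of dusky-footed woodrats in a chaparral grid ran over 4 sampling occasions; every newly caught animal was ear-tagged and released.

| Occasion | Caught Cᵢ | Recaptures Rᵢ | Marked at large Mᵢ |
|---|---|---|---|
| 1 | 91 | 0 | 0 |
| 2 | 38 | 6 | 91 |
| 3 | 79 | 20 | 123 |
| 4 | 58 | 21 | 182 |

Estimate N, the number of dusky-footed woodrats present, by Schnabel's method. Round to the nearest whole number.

Σ MᵢCᵢ = 0·91 + 91·38 + 123·79 + 182·58 = 0 + 3458 + 9717 + 10556 = 23731
Σ Rᵢ = 0 + 6 + 20 + 21 = 47
N̂ = 23731 / 47 ≈ 504.9 → 505

N ≈ 505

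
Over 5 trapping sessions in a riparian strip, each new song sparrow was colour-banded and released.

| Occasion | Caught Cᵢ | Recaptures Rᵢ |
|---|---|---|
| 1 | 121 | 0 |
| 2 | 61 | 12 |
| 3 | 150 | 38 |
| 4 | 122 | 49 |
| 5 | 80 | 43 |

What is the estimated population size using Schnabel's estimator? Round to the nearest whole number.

Marked at large before each occasion: Mᵢ = Σⱼ<ᵢ (Cⱼ − Rⱼ) → M1=0, M2=121, M3=170, M4=282, M5=355
Σ MᵢCᵢ = 0·121 + 121·61 + 170·150 + 282·122 + 355·80 = 0 + 7381 + 25500 + 34404 + 28400 = 95685
Σ Rᵢ = 0 + 12 + 38 + 49 + 43 = 142
N̂ = 95685 / 142 ≈ 673.8 → 674

N ≈ 674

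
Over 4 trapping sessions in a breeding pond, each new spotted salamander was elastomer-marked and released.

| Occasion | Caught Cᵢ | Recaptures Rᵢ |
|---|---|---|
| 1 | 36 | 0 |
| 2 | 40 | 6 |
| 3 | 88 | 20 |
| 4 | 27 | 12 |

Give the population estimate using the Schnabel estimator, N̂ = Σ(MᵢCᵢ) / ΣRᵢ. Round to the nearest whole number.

N ≈ 298

Marked at large before each occasion: Mᵢ = Σⱼ<ᵢ (Cⱼ − Rⱼ) → M1=0, M2=36, M3=70, M4=138
Σ MᵢCᵢ = 0·36 + 36·40 + 70·88 + 138·27 = 0 + 1440 + 6160 + 3726 = 11326
Σ Rᵢ = 0 + 6 + 20 + 12 = 38
N̂ = 11326 / 38 ≈ 298.1 → 298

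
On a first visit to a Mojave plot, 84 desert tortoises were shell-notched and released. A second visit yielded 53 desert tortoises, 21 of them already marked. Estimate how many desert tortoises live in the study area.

N = (84 × 53) / 21 = 4452 / 21 = 212

N = 212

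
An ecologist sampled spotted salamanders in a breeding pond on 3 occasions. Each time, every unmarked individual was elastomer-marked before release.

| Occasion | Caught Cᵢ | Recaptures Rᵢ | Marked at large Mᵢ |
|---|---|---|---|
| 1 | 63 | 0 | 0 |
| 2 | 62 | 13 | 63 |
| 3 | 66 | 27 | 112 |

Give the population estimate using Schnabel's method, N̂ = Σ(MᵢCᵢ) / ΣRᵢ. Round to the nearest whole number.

N ≈ 282

Σ MᵢCᵢ = 0·63 + 63·62 + 112·66 = 0 + 3906 + 7392 = 11298
Σ Rᵢ = 0 + 13 + 27 = 40
N̂ = 11298 / 40 ≈ 282.4 → 282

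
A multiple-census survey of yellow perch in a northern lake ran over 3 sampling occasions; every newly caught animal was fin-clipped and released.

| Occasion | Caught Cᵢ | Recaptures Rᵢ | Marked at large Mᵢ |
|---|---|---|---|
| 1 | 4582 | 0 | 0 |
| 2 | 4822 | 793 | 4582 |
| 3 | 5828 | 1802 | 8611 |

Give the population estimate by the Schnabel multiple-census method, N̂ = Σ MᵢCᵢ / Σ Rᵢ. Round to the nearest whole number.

Σ MᵢCᵢ = 0·4582 + 4582·4822 + 8611·5828 = 0 + 22094404 + 50184908 = 72279312
Σ Rᵢ = 0 + 793 + 1802 = 2595
N̂ = 72279312 / 2595 ≈ 27853.3 → 27853

N ≈ 27,853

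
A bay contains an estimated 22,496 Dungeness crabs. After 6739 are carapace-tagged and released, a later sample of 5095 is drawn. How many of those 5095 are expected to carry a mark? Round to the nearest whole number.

The marked fraction of the population is 6739/22496, so in a sample of 5095 expect C·(M/N) marked.
E[R] = 6739 × 5095 / 22496 = 34335205 / 22496 ≈ 1526.3 → 1526

expected recaptures ≈ 1526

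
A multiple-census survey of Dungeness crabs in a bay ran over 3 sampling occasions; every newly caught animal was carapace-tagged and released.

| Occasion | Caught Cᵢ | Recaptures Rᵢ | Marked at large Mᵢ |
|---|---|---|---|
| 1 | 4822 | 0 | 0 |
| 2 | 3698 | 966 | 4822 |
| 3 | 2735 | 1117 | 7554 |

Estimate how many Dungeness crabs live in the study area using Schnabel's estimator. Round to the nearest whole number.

Σ MᵢCᵢ = 0·4822 + 4822·3698 + 7554·2735 = 0 + 17831756 + 20660190 = 38491946
Σ Rᵢ = 0 + 966 + 1117 = 2083
N̂ = 38491946 / 2083 ≈ 18479.1 → 18479

N ≈ 18,479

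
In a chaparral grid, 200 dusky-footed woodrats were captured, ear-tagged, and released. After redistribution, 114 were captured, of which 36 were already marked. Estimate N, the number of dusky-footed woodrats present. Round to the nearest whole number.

The marked fraction in the recapture sample should equal the marked fraction in the population: 36/114 = 200/N.
N = (200 × 114) / 36 = 22800 / 36 ≈ 633.3 → 633

N ≈ 633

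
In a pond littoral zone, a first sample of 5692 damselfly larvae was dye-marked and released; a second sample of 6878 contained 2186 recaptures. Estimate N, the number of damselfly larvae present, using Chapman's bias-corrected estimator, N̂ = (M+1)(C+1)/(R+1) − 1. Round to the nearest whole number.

N ≈ 17,906

N̂ = (5692+1)(6878+1)/(2186+1) − 1 = 5693·6879/2187 − 1
= 39162147/2187 − 1 ≈ 17906.8 − 1 ≈ 17905.8 → 17906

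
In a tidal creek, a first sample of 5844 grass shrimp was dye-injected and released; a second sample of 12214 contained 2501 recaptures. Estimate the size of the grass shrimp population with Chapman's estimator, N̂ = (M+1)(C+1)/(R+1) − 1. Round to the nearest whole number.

N̂ = (5844+1)(12214+1)/(2501+1) − 1 = 5845·12215/2502 − 1
= 71396675/2502 − 1 ≈ 28535.8 − 1 ≈ 28534.8 → 28535

N ≈ 28,535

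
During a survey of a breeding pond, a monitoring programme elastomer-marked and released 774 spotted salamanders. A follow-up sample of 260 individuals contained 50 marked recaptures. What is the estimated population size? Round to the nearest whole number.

Lincoln-Petersen assumes M/N = R/C, so N = M·C / R.
N = (774 × 260) / 50 = 201240 / 50 ≈ 4024.8 → 4025

N ≈ 4025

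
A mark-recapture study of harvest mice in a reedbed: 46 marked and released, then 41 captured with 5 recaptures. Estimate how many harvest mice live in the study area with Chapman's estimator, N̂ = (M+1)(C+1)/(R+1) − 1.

N = 328

N̂ = (46+1)(41+1)/(5+1) − 1 = 47·42/6 − 1
= 1974/6 − 1 = 329 − 1 = 328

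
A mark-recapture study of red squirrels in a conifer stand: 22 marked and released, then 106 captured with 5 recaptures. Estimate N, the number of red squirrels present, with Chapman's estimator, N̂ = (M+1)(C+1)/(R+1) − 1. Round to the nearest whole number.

N̂ = (22+1)(106+1)/(5+1) − 1 = 23·107/6 − 1
= 2461/6 − 1 ≈ 410.2 − 1 ≈ 409.2 → 409

N ≈ 409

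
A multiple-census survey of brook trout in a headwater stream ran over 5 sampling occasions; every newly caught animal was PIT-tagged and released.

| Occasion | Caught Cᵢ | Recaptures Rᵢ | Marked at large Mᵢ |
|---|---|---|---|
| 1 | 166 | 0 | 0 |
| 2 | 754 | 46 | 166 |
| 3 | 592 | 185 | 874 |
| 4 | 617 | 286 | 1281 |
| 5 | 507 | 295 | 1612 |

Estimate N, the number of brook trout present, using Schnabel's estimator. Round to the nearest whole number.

Σ MᵢCᵢ = 0·166 + 166·754 + 874·592 + 1281·617 + 1612·507 = 0 + 125164 + 517408 + 790377 + 817284 = 2250233
Σ Rᵢ = 0 + 46 + 185 + 286 + 295 = 812
N̂ = 2250233 / 812 ≈ 2771.2 → 2771

N ≈ 2771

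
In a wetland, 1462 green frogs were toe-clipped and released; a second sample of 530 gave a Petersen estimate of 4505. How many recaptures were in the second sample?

From N = M·C/R: R = M·C / N = 1462·530 / 4505 = 774860 / 4505 = 172.

R = 172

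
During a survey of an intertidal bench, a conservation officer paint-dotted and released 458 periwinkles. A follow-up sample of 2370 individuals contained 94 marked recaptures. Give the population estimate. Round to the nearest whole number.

N ≈ 11,547

N = (458 × 2370) / 94 = 1085460 / 94 ≈ 11547.4 → 11547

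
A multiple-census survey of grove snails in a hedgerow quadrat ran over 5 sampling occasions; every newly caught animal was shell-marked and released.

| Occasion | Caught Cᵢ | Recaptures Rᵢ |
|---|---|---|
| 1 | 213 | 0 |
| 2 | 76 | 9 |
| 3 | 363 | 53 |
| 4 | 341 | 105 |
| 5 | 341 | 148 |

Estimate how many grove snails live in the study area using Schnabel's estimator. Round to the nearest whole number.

Marked at large before each occasion: Mᵢ = Σⱼ<ᵢ (Cⱼ − Rⱼ) → M1=0, M2=213, M3=280, M4=590, M5=826
Σ MᵢCᵢ = 0·213 + 213·76 + 280·363 + 590·341 + 826·341 = 0 + 16188 + 101640 + 201190 + 281666 = 600684
Σ Rᵢ = 0 + 9 + 53 + 105 + 148 = 315
N̂ = 600684 / 315 ≈ 1906.9 → 1907

N ≈ 1907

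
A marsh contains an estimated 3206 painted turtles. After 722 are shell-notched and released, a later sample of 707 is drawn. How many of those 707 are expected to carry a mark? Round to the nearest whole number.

expected recaptures ≈ 159

The marked fraction of the population is 722/3206, so in a sample of 707 expect C·(M/N) marked.
E[R] = 722 × 707 / 3206 = 510454 / 3206 ≈ 159.2 → 159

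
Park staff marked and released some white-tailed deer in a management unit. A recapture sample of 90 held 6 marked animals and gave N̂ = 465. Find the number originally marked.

From N = M·C/R: M = N·R / C = 465·6 / 90 = 2790 / 90 = 31.

M = 31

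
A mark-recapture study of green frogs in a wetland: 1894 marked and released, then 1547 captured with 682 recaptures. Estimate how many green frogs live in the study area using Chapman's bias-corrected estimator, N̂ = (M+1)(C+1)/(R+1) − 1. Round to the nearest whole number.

N̂ = (1894+1)(1547+1)/(682+1) − 1 = 1895·1548/683 − 1
= 2933460/683 − 1 ≈ 4295.0 − 1 ≈ 4294.0 → 4294

N ≈ 4294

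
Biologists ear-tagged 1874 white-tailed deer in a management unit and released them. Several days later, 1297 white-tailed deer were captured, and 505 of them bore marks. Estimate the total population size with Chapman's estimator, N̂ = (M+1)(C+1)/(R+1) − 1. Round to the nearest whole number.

N̂ = (1874+1)(1297+1)/(505+1) − 1 = 1875·1298/506 − 1
= 2433750/506 − 1 ≈ 4809.8 − 1 ≈ 4808.8 → 4809

N ≈ 4809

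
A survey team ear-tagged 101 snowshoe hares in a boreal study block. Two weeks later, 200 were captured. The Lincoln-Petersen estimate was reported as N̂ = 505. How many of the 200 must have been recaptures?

From N = M·C/R: R = M·C / N = 101·200 / 505 = 20200 / 505 = 40.

R = 40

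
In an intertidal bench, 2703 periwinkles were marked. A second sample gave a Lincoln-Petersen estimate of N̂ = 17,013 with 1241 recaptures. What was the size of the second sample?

From N = M·C/R: C = N·R / M = 17013·1241 / 2703 = 21113133 / 2703 = 7811.

C = 7811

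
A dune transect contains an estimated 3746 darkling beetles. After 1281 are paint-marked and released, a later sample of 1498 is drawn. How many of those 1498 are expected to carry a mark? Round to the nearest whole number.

expected recaptures ≈ 512

Expected recaptures E[R] = M·C / N.
E[R] = 1281 × 1498 / 3746 = 1918938 / 3746 ≈ 512.3 → 512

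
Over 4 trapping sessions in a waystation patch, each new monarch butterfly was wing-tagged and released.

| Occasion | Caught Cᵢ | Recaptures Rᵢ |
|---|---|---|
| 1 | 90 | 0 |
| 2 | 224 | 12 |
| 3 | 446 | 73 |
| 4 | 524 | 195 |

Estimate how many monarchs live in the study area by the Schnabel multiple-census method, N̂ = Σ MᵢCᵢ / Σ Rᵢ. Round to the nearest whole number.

N ≈ 1816

Marked at large before each occasion: Mᵢ = Σⱼ<ᵢ (Cⱼ − Rⱼ) → M1=0, M2=90, M3=302, M4=675
Σ MᵢCᵢ = 0·90 + 90·224 + 302·446 + 675·524 = 0 + 20160 + 134692 + 353700 = 508552
Σ Rᵢ = 0 + 12 + 73 + 195 = 280
N̂ = 508552 / 280 ≈ 1816.3 → 1816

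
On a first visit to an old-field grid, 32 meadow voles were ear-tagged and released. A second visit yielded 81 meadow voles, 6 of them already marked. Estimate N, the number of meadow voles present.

N = 432

The marked fraction in the recapture sample should equal the marked fraction in the population: 6/81 = 32/N.
N = (32 × 81) / 6 = 2592 / 6 = 432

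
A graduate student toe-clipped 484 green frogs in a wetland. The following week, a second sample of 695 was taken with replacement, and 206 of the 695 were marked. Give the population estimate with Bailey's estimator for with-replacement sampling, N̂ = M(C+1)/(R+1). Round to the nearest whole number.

N̂ = 484·(695+1)/(206+1) = 484·696/207 = 336864/207 ≈ 1627.4 → 1627

N ≈ 1627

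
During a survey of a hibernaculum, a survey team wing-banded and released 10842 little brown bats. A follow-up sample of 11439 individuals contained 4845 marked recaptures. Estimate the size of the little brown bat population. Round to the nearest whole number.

N ≈ 25,598

The marked fraction in the recapture sample should equal the marked fraction in the population: 4845/11439 = 10842/N.
N = (10842 × 11439) / 4845 = 124021638 / 4845 ≈ 25597.9 → 25598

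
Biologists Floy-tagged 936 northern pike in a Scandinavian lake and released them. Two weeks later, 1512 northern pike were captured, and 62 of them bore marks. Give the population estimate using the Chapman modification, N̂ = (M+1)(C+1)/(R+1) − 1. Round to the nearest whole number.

N̂ = (936+1)(1512+1)/(62+1) − 1 = 937·1513/63 − 1
= 1417681/63 − 1 ≈ 22502.9 − 1 ≈ 22501.9 → 22502

N ≈ 22,502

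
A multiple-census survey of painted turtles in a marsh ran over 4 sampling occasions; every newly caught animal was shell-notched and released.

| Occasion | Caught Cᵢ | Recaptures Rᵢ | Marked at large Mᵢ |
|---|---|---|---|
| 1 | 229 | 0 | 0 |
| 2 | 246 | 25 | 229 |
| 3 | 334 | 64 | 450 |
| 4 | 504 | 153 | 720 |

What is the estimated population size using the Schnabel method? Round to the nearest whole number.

N ≈ 2353

Σ MᵢCᵢ = 0·229 + 229·246 + 450·334 + 720·504 = 0 + 56334 + 150300 + 362880 = 569514
Σ Rᵢ = 0 + 25 + 64 + 153 = 242
N̂ = 569514 / 242 ≈ 2353.4 → 2353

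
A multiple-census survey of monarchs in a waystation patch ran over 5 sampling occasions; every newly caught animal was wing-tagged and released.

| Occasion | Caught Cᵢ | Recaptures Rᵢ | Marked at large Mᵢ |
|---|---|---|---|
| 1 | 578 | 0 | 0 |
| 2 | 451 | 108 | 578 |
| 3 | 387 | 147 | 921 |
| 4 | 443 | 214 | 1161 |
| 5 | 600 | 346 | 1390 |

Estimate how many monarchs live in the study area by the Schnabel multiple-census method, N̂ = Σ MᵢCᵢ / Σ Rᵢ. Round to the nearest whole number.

N ≈ 2412

Σ MᵢCᵢ = 0·578 + 578·451 + 921·387 + 1161·443 + 1390·600 = 0 + 260678 + 356427 + 514323 + 834000 = 1965428
Σ Rᵢ = 0 + 108 + 147 + 214 + 346 = 815
N̂ = 1965428 / 815 ≈ 2411.6 → 2412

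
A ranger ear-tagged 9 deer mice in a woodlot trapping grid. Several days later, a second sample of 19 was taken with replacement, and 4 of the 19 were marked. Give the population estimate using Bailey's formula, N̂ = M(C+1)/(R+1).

N = 36

N̂ = 9·(19+1)/(4+1) = 9·20/5 = 180/5 = 36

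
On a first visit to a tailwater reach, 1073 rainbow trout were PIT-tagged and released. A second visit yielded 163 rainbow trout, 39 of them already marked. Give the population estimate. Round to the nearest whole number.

N = (1073 × 163) / 39 = 174899 / 39 ≈ 4484.6 → 4485

N ≈ 4485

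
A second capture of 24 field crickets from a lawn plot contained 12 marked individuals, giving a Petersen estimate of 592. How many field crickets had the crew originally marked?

From N = M·C/R: M = N·R / C = 592·12 / 24 = 7104 / 24 = 296.

M = 296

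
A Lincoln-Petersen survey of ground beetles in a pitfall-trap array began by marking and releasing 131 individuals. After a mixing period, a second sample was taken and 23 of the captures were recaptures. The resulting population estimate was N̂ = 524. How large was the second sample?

C = 92

From N = M·C/R: C = N·R / M = 524·23 / 131 = 12052 / 131 = 92.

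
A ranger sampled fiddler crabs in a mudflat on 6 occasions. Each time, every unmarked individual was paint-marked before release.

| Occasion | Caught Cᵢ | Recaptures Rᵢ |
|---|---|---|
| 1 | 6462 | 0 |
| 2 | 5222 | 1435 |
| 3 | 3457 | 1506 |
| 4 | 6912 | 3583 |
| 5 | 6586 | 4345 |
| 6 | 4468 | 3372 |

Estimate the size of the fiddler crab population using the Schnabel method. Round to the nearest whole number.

N ≈ 23,536

Marked at large before each occasion: Mᵢ = Σⱼ<ᵢ (Cⱼ − Rⱼ) → M1=0, M2=6462, M3=10249, M4=12200, M5=15529, M6=17770
Σ MᵢCᵢ = 0·6462 + 6462·5222 + 10249·3457 + 12200·6912 + 15529·6586 + 17770·4468 = 0 + 33744564 + 35430793 + 84326400 + 102273994 + 79396360 = 335172111
Σ Rᵢ = 0 + 1435 + 1506 + 3583 + 4345 + 3372 = 14241
N̂ = 335172111 / 14241 ≈ 23535.7 → 23536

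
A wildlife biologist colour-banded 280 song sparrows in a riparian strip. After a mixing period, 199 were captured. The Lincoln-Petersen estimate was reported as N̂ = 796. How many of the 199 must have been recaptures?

R = 70

From N = M·C/R: R = M·C / N = 280·199 / 796 = 55720 / 796 = 70.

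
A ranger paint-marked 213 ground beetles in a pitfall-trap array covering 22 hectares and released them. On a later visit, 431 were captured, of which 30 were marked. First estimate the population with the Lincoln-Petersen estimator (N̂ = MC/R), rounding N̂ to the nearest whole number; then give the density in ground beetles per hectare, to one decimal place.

density ≈ 139.1 ground beetles per hectare

N̂ = 213·431/30 = 91803/30 ≈ 3060.1 → 3060
Density = N̂ / area = 3060 / 22 ≈ 139.09 → 139.1 per hectare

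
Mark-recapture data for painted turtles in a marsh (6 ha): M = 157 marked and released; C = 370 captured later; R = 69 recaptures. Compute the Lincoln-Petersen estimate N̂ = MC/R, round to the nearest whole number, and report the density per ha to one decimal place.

N̂ = 157·370/69 = 58090/69 ≈ 841.9 → 842
Density = N̂ / area = 842 / 6 ≈ 140.33 → 140.3 per ha

density ≈ 140.3 painted turtles per ha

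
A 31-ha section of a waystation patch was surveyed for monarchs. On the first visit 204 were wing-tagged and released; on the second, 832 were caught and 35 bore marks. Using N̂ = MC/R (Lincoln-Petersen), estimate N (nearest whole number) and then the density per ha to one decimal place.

density ≈ 156.4 monarchs per ha

N̂ = 204·832/35 = 169728/35 ≈ 4849.4 → 4849
Density = N̂ / area = 4849 / 31 ≈ 156.42 → 156.4 per ha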